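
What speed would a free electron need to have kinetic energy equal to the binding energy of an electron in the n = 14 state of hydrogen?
1.563e+05 m/s (or 0.05212% of c)

The binding energy at n = 14 for hydrogen is:
E_14 = -13.6057/14² = -0.06941684 eV
|E_14| = 0.06941684 eV

Convert to Joules:
KE = 0.06941684 eV × (1.602177 × 10⁻¹⁹ J/eV) = 1.11218e-20 J

Using KE = ½mv²:
v = √(2·KE/m_e)
v = √(2 × 1.11218e-20 J / 9.10938 × 10⁻³¹ kg)
v = 1.563e+05 m/s

This is approximately 0.05212% the speed of light.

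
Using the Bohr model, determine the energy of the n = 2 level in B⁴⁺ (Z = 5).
-85.0356 eV

For hydrogen-like ions, the energy levels scale with Z²:
E_n = -13.6057 Z² / n² eV

For B⁴⁺ (Z = 5) at n = 2:
E_2 = -13.6057 × 5² / 2²
E_2 = -13.6057 × 25 / 4
E_2 = -340.1425 / 4
E_2 = -85.0356 eV

The energy is 25 times more negative than hydrogen at the same n due to the stronger nuclear charge.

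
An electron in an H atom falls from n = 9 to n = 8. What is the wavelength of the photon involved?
27788.226 nm

First, find the transition energy using E_n = -13.6057 / n² eV:
E_9 = -13.6057 / 9² = -0.16797160494 eV
E_8 = -13.6057 / 8² = -0.21258906250 eV

Photon energy: |ΔE| = |E_8 - E_9| = 0.04461745756 eV

Convert to wavelength using E = hc/λ with hc = 1239.84 eV·nm:
λ = hc/E = 1239.84 eV·nm / 0.04461745756 eV
λ = 27788.226 nm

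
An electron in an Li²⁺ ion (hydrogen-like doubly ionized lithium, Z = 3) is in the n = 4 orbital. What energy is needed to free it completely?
7.6532 eV

The ionization energy is the energy needed to remove the electron completely (n → ∞).

For a hydrogen-like ion with Z = 3, E_n = -13.6057 Z² / n² eV.

At n = 4: E_4 = -13.6057 × 3² / 4² = -7.6532063 eV
At n = ∞: E_∞ = 0 eV

Ionization energy = E_∞ - E_4 = 0 - (-7.6532063) = 7.6532063 eV
Ionization energy ≈ 7.6532 eV

This is also called the binding energy of the electron in state n = 4.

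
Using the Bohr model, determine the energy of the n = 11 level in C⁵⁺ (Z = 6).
-4.05 eV

For hydrogen-like ions, the energy levels scale with Z²:
E_n = -13.6057 Z² / n² eV

For C⁵⁺ (Z = 6) at n = 11:
E_11 = -13.6057 × 6² / 11²
E_11 = -13.6057 × 36 / 121
E_11 = -489.8052 / 121
E_11 = -4.05 eV

The energy is 36 times more negative than hydrogen at the same n due to the stronger nuclear charge.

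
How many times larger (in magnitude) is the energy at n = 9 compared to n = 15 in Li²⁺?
2.77778

Using E_n = -13.6057 Z² / n² eV with Z = 3:

E_9 = -13.6057 × 3² / 9² = -122.4513 / 81 = -1.51174444444 eV
E_15 = -13.6057 × 3² / 15² = -122.4513 / 225 = -0.54422800000 eV

The ratio is:
E_9/E_15 = (-1.51174444444) / (-0.54422800000)
E_9/E_15 = (-122.4513/81) / (-122.4513/225)
E_9/E_15 = 225/81
E_9/E_15 = 2.77778
(Note: the Z² factors cancel in the ratio.)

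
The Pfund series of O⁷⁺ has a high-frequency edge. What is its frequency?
8.42200e+15 Hz

The series limit corresponds to the transition from n = ∞ to n = 5.
This is the highest energy (shortest wavelength) transition in the Pfund series.

E_∞ = 0 eV
E_5 = -13.6057 × 8² / 5² = -34.8305920 eV

Energy at series limit:
ΔE = E_∞ - E_5 = 0 - (-34.8305920) = 34.8305920 eV
E = 34.8305920 eV × (1.602177 × 10⁻¹⁹ J/eV) = 5.5804773e-18 J
f = E/h = 5.5804773e-18 J / (6.62607 × 10⁻³⁴ J·s) = 8.42200e+15 Hz

This energy equals the ionization energy from the n = 5 state of O⁷⁺.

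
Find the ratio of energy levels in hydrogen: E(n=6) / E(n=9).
2.25

Using E_n = -13.6057 Z² / n² eV with Z = 1:

E_6 = -13.6057 / 6² = -13.6057 / 36 = -0.37793611 eV
E_9 = -13.6057 / 9² = -13.6057 / 81 = -0.16797160 eV

The ratio is:
E_6/E_9 = (-0.37793611) / (-0.16797160)
E_6/E_9 = (-13.6057/36) / (-13.6057/81)
E_6/E_9 = 81/36
E_6/E_9 = 2.25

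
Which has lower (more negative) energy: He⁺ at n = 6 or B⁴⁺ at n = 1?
B⁴⁺ at n = 1 (E = -340.142500 eV)

Using E_n = -13.6057 Z² / n² eV:

He⁺ (Z = 2) at n = 6:
E = -13.6057 × 2² / 6² = -13.6057 × 4 / 36 = -1.511744444 eV

B⁴⁺ (Z = 5) at n = 1:
E = -13.6057 × 5² / 1² = -13.6057 × 25 / 1 = -340.142500000 eV

Since -340.142500000 eV < -1.511744444 eV,
B⁴⁺ at n = 1 is more tightly bound (requires more energy to ionize).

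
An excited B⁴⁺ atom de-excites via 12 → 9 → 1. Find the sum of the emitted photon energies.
337.7804 eV

The energy levels of B⁴⁺ are E_n = -13.6057 × 5² / n² eV.

First transition (12 → 9):
ΔE₁ = |E_9 - E_12|
ΔE₁ = |-4.1992901235 - (-2.3621006944)| = 1.8371894 eV

Second transition (9 → 1):
ΔE₂ = |E_1 - E_9|
ΔE₂ = |-340.1425000000 - (-4.1992901235)| = 335.9432099 eV

Total energy released:
E_total = ΔE₁ + ΔE₂ = 1.8371894 + 335.9432099 = 337.7804 eV

Note: This equals the direct transition 12 → 1: 337.7804 eV ✓
Energy is conserved regardless of the path taken.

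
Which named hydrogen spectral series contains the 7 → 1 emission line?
Lyman series

The spectral series in hydrogen are named based on the final (lower) energy level:
- Lyman series: n_final = 1 (ultraviolet)
- Balmer series: n_final = 2 (visible/near-UV)
- Paschen series: n_final = 3 (infrared)
- Brackett series: n_final = 4 (infrared)
- Pfund series: n_final = 5 (far infrared)

Since this transition ends at n = 1, it belongs to the Lyman series.

For reference, this 7 → 1 line has photon energy
ΔE = 13.6057 eV × (1/1² - 1/7²) = 13.328033 eV,
corresponding to wavelength λ = hc/ΔE = 1239.84 eV·nm / 13.328033 eV = 93.0250 nm in the ultraviolet region.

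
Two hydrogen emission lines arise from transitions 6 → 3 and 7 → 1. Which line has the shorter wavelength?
7 → 1

Calculate the energy for each transition:

Transition 6 → 3:
ΔE₁ = |E_3 - E_6| = |-13.6057/3² - (-13.6057/6²)|
ΔE₁ = |-1.51174444 - (-0.37793611)| = 1.13381 eV

Transition 7 → 1:
ΔE₂ = |E_1 - E_7| = |-13.6057/1² - (-13.6057/7²)|
ΔE₂ = |-13.60570000 - (-0.27766735)| = 13.32803 eV

Since 13.32803 eV > 1.13381 eV, the transition 7 → 1 emits the more energetic photon.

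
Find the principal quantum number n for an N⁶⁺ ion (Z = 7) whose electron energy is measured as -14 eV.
n = 7

The exact energy levels follow E_n = -13.6057 Z² / n² eV with Z = 7.

The measured value (-14 eV) is reported to only 2 significant figures, so we must test candidate n values and see which one matches to that precision.

Candidate energies:
  n = 5:  E = -13.6057 × 7² / 5² = -26.667172 eV
  n = 6:  E = -13.6057 × 7² / 6² = -18.518869 eV
  n = 7:  E = -13.6057 × 7² / 7² = -13.605700 eV  ← matches
  n = 8:  E = -13.6057 × 7² / 8² = -10.416864 eV
  n = 9:  E = -13.6057 × 7² / 9² = -8.230609 eV

Checking against the measurement of -14 eV (2 sig figs), only n = 7 agrees:
E_7 = -13.605700 eV, which rounds to -14 eV ✓

Therefore n = 7.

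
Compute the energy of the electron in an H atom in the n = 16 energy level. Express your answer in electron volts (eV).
-0.053147 eV

The energy levels of a hydrogen-like atom are given by:
E_n = -13.6057 eV / n²

For n = 16:
E_16 = -13.6057 eV / 16²
E_16 = -13.6057 eV / 256
E_16 = -0.053147 eV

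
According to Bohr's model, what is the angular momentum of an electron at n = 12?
1.27e-33 J·s (or 12ℏ)

In the Bohr model, angular momentum is quantized:
L = nℏ

where ℏ = h/(2π) = 1.0546e-34 J·s

For n = 12:
L = 12 × 1.0546e-34 J·s
L = 1.27e-33 J·s

This can also be written as L = 12ℏ.
The angular momentum is an integer multiple of the reduced Planck constant.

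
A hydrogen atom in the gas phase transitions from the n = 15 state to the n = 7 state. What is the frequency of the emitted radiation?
5.25e+13 Hz

First, find the transition energy:
E_15 = -13.6057 / 15² = -0.06046978 eV
E_7 = -13.6057 / 7² = -0.27766735 eV
|ΔE| = |E_7 - E_15| = 0.21719757 eV

Convert to Joules: E = 0.21719757 eV × (1.602177 × 10⁻¹⁹ J/eV) = 3.4799e-20 J

Using E = hf:
f = E/h = 3.4799e-20 J / (6.62607 × 10⁻³⁴ J·s)
f = 5.25e+13 Hz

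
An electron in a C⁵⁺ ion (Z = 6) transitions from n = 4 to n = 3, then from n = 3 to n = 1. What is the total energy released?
459.19238 eV

The energy levels of C⁵⁺ are E_n = -13.6057 × 6² / n² eV.

First transition (4 → 3):
ΔE₁ = |E_3 - E_4|
ΔE₁ = |-54.42280000000 - (-30.61282500000)| = 23.80997500 eV

Second transition (3 → 1):
ΔE₂ = |E_1 - E_3|
ΔE₂ = |-489.80520000000 - (-54.42280000000)| = 435.38240000 eV

Total energy released:
E_total = ΔE₁ + ΔE₂ = 23.80997500 + 435.38240000 = 459.19238 eV

Note: This equals the direct transition 4 → 1: 459.19238 eV ✓
Energy is conserved regardless of the path taken.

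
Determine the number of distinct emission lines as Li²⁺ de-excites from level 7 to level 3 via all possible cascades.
10

The electron can occupy levels n = 3, 4, ..., 7 during de-excitation — that is m = 7 - 3 + 1 = 5 distinct levels.

The number of distinct spectral lines equals the number of ways to choose 2 of these m levels (each pair gives one possible emission transition):

Number of lines = m(m-1)/2 = 5×4/2 = 10

These correspond to all possible transitions between the 5 levels:
7 → 6, 7 → 5, 7 → 4, 7 → 3, 6 → 5, 6 → 4, 6 → 3, 5 → 4...

Each transition produces a photon with a unique energy (and thus wavelength). This count does not depend on Z.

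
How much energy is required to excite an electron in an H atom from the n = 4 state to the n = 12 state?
0.755872 eV

The energy levels of a hydrogen-like atom are E_n = -13.6057 eV / n².

Energy at n = 4: E_4 = -13.6057 / 4² = -0.850356250 eV
Energy at n = 12: E_12 = -13.6057 / 12² = -0.094484028 eV

The excitation energy is the difference:
ΔE = E_12 - E_4
ΔE = -0.094484028 - (-0.850356250)
ΔE = 0.755872 eV

Since this is positive, energy must be absorbed (photon absorption).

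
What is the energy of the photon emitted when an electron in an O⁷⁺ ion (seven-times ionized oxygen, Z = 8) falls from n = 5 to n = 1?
835.9342 eV

The energy levels are E_n = -13.6057 Z² eV / n².

Energy at n = 5: E_5 = -13.6057 × 8² / 5² = -34.8305920 eV
Energy at n = 1: E_1 = -13.6057 × 8² / 1² = -870.7648000 eV

For emission (electron falling to lower state), the photon energy is:
E_photon = E_5 - E_1 = |-34.8305920 - (-870.7648000)|
E_photon = 835.9342 eV

This energy is carried away by the emitted photon.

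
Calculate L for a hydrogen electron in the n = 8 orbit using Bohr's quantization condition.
8.44e-34 J·s (or 8ℏ)

In the Bohr model, angular momentum is quantized:
L = nℏ

where ℏ = h/(2π) = 1.0546e-34 J·s

For n = 8:
L = 8 × 1.0546e-34 J·s
L = 8.44e-34 J·s

This can also be written as L = 8ℏ.
The angular momentum is an integer multiple of the reduced Planck constant.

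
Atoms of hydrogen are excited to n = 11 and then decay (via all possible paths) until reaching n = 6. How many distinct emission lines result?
15

The electron can occupy levels n = 6, 7, ..., 11 during de-excitation — that is m = 11 - 6 + 1 = 6 distinct levels.

The number of distinct spectral lines equals the number of ways to choose 2 of these m levels (each pair gives one possible emission transition):

Number of lines = m(m-1)/2 = 6×5/2 = 15

These correspond to all possible transitions between the 6 levels:
11 → 10, 11 → 9, 11 → 8, 11 → 7, 11 → 6, 10 → 9, 10 → 8, 10 → 7...

Each transition produces a photon with a unique energy (and thus wavelength). This count does not depend on Z.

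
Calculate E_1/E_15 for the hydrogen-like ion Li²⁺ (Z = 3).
225.000

Using E_n = -13.6057 Z² / n² eV with Z = 3:

E_1 = -13.6057 × 3² / 1² = -122.4513 / 1 = -122.451300000 eV
E_15 = -13.6057 × 3² / 15² = -122.4513 / 225 = -0.544228000 eV

The ratio is:
E_1/E_15 = (-122.451300000) / (-0.544228000)
E_1/E_15 = (-122.4513/1) / (-122.4513/225)
E_1/E_15 = 225/1
E_1/E_15 = 225.000
(Note: the Z² factors cancel in the ratio.)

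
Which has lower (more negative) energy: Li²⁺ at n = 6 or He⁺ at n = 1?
He⁺ at n = 1 (E = -54.422800 eV)

Using E_n = -13.6057 Z² / n² eV:

Li²⁺ (Z = 3) at n = 6:
E = -13.6057 × 3² / 6² = -13.6057 × 9 / 36 = -3.401425000 eV

He⁺ (Z = 2) at n = 1:
E = -13.6057 × 2² / 1² = -13.6057 × 4 / 1 = -54.422800000 eV

Since -54.422800000 eV < -3.401425000 eV,
He⁺ at n = 1 is more tightly bound (requires more energy to ionize).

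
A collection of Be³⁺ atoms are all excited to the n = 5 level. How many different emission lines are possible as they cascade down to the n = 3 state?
3

The electron can occupy levels n = 3, 4, ..., 5 during de-excitation — that is m = 5 - 3 + 1 = 3 distinct levels.

The number of distinct spectral lines equals the number of ways to choose 2 of these m levels (each pair gives one possible emission transition):

Number of lines = m(m-1)/2 = 3×2/2 = 3

These correspond to all possible transitions between the 3 levels:
5 → 4, 5 → 3, 4 → 3

Each transition produces a photon with a unique energy (and thus wavelength). This count does not depend on Z.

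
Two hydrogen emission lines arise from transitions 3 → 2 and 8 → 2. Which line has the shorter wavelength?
8 → 2

Calculate the energy for each transition:

Transition 3 → 2:
ΔE₁ = |E_2 - E_3| = |-13.6057/2² - (-13.6057/3²)|
ΔE₁ = |-3.401425000000 - (-1.511744444444)| = 1.889680556 eV

Transition 8 → 2:
ΔE₂ = |E_2 - E_8| = |-13.6057/2² - (-13.6057/8²)|
ΔE₂ = |-3.401425000000 - (-0.212589062500)| = 3.188835938 eV

Since 3.188835938 eV > 1.889680556 eV, the transition 8 → 2 emits the more energetic photon.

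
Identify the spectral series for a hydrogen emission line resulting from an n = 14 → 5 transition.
Pfund series

The spectral series in hydrogen are named based on the final (lower) energy level:
- Lyman series: n_final = 1 (ultraviolet)
- Balmer series: n_final = 2 (visible/near-UV)
- Paschen series: n_final = 3 (infrared)
- Brackett series: n_final = 4 (infrared)
- Pfund series: n_final = 5 (far infrared)

Since this transition ends at n = 5, it belongs to the Pfund series.

For reference, this 14 → 5 line has photon energy
ΔE = 13.6057 eV × (1/5² - 1/14²) = 0.4748111633 eV,
corresponding to wavelength λ = hc/ΔE = 1239.84 eV·nm / 0.4748111633 eV = 2611.2276 nm in the far infrared region.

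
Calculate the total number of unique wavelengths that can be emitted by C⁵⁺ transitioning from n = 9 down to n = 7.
3

The electron can occupy levels n = 7, 8, ..., 9 during de-excitation — that is m = 9 - 7 + 1 = 3 distinct levels.

The number of distinct spectral lines equals the number of ways to choose 2 of these m levels (each pair gives one possible emission transition):

Number of lines = m(m-1)/2 = 3×2/2 = 3

These correspond to all possible transitions between the 3 levels:
9 → 8, 9 → 7, 8 → 7

Each transition produces a photon with a unique energy (and thus wavelength). This count does not depend on Z.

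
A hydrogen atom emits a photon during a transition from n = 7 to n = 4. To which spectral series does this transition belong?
Brackett series

The spectral series in hydrogen are named based on the final (lower) energy level:
- Lyman series: n_final = 1 (ultraviolet)
- Balmer series: n_final = 2 (visible/near-UV)
- Paschen series: n_final = 3 (infrared)
- Brackett series: n_final = 4 (infrared)
- Pfund series: n_final = 5 (far infrared)

Since this transition ends at n = 4, it belongs to the Brackett series.

For reference, this 7 → 4 line has photon energy
ΔE = 13.6057 eV × (1/4² - 1/7²) = 0.57268890306 eV,
corresponding to wavelength λ = hc/ΔE = 1239.84 eV·nm / 0.57268890306 eV = 2164.94504 nm in the infrared region.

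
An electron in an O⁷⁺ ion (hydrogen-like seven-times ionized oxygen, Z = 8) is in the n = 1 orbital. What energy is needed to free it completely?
870.76 eV

The ionization energy is the energy needed to remove the electron completely (n → ∞).

For a hydrogen-like ion with Z = 8, E_n = -13.6057 Z² / n² eV.

At n = 1: E_1 = -13.6057 × 8² / 1² = -870.76480 eV
At n = ∞: E_∞ = 0 eV

Ionization energy = E_∞ - E_1 = 0 - (-870.76480) = 870.76480 eV
Ionization energy ≈ 870.76 eV

This is also called the binding energy of the electron in state n = 1.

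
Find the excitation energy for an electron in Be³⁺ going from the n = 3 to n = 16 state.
23.33755 eV

The energy levels of a hydrogen-like atom are E_n = -13.6057 Z² eV / n².

Energy at n = 3: E_3 = -13.6057 × 4² / 3² = -24.18791111 eV
Energy at n = 16: E_16 = -13.6057 × 4² / 16² = -0.85035625 eV

The excitation energy is the difference:
ΔE = E_16 - E_3
ΔE = -0.85035625 - (-24.18791111)
ΔE = 23.33755 eV

Since this is positive, energy must be absorbed (photon absorption).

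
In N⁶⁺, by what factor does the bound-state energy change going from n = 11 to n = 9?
1.493827

Using E_n = -13.6057 Z² / n² eV with Z = 7:

E_9 = -13.6057 × 7² / 9² = -666.6793 / 81 = -8.230608641975 eV
E_11 = -13.6057 × 7² / 11² = -666.6793 / 121 = -5.509746280992 eV

The ratio is:
E_9/E_11 = (-8.230608641975) / (-5.509746280992)
E_9/E_11 = (-666.6793/81) / (-666.6793/121)
E_9/E_11 = 121/81
E_9/E_11 = 1.493827
(Note: the Z² factors cancel in the ratio.)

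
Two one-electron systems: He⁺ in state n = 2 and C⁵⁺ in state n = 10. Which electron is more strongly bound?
He⁺ at n = 2 (E = -13.605700 eV)

Using E_n = -13.6057 Z² / n² eV:

He⁺ (Z = 2) at n = 2:
E = -13.6057 × 2² / 2² = -13.6057 × 4 / 4 = -13.605700000 eV

C⁵⁺ (Z = 6) at n = 10:
E = -13.6057 × 6² / 10² = -13.6057 × 36 / 100 = -4.898052000 eV

Since -13.605700000 eV < -4.898052000 eV,
He⁺ at n = 2 is more tightly bound (requires more energy to ionize).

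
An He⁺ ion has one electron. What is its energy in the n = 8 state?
-0.8504 eV

For hydrogen-like ions, the energy levels scale with Z²:
E_n = -13.6057 Z² / n² eV

For He⁺ (Z = 2) at n = 8:
E_8 = -13.6057 × 2² / 8²
E_8 = -13.6057 × 4 / 64
E_8 = -54.4228 / 64
E_8 = -0.8504 eV

The energy is 4 times more negative than hydrogen at the same n due to the stronger nuclear charge.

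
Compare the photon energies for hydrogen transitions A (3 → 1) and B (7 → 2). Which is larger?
3 → 1

Calculate the energy for each transition:

Transition 3 → 1:
ΔE₁ = |E_1 - E_3| = |-13.6057/1² - (-13.6057/3²)|
ΔE₁ = |-13.60570000000 - (-1.51174444444)| = 12.09395556 eV

Transition 7 → 2:
ΔE₂ = |E_2 - E_7| = |-13.6057/2² - (-13.6057/7²)|
ΔE₂ = |-3.40142500000 - (-0.27766734694)| = 3.12375765 eV

Since 12.09395556 eV > 3.12375765 eV, the transition 3 → 1 emits the more energetic photon.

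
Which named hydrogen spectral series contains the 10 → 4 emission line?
Brackett series

The spectral series in hydrogen are named based on the final (lower) energy level:
- Lyman series: n_final = 1 (ultraviolet)
- Balmer series: n_final = 2 (visible/near-UV)
- Paschen series: n_final = 3 (infrared)
- Brackett series: n_final = 4 (infrared)
- Pfund series: n_final = 5 (far infrared)

Since this transition ends at n = 4, it belongs to the Brackett series.

For reference, this 10 → 4 line has photon energy
ΔE = 13.6057 eV × (1/4² - 1/10²) = 0.714299250 eV,
corresponding to wavelength λ = hc/ΔE = 1239.84 eV·nm / 0.714299250 eV = 1735.743 nm in the infrared region.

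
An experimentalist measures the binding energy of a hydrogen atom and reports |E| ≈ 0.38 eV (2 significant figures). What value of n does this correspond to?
n = 6

The exact energy levels follow E_n = -13.6057 eV / n².

The measured value (-0.38 eV) is reported to only 2 significant figures, so we must test candidate n values and see which one matches to that precision.

Candidate energies:
  n = 4:  E = -13.6057/4² = -0.85036 eV
  n = 5:  E = -13.6057/5² = -0.54423 eV
  n = 6:  E = -13.6057/6² = -0.37794 eV  ← matches
  n = 7:  E = -13.6057/7² = -0.27767 eV
  n = 8:  E = -13.6057/8² = -0.21259 eV

Checking against the measurement of -0.38 eV (2 sig figs), only n = 6 agrees:
E_6 = -0.37794 eV, which rounds to -0.38 eV ✓

Therefore n = 6.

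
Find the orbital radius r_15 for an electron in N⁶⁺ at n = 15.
1.7009 nm (or 17.0093 Å)

The Bohr radius formula is:
r_n = n² a₀ / Z

where a₀ = 0.0529177 nm is the Bohr radius.

For N⁶⁺ (Z = 7) at n = 15:
r_15 = 15² × 0.0529177 nm / 7
r_15 = 225 × 0.0529177 nm / 7
r_15 = 11.90648 nm / 7
r_15 = 1.7009 nm

The electron orbits at approximately 1.7009 nm from the nucleus.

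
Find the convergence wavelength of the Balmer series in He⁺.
91.13 nm

The series limit corresponds to the transition from n = ∞ to n = 2.
This is the highest energy (shortest wavelength) transition in the Balmer series.

E_∞ = 0 eV
E_2 = -13.6057 × 2² / 2² = -13.6057 eV

Energy at series limit:
ΔE = E_∞ - E_2 = 0 - (-13.6057) = 13.6057 eV
λ = hc/E = 1239.84 eV·nm / 13.6057 eV = 91.13 nm

This energy equals the ionization energy from the n = 2 state of He⁺.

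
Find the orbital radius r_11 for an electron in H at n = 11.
6.4030 nm (or 64.0304 Å)

The Bohr radius formula is:
r_n = n² a₀ / Z

where a₀ = 0.0529177 nm is the Bohr radius.

For H (Z = 1) at n = 11:
r_11 = 11² × 0.0529177 nm / 1
r_11 = 121 × 0.0529177 nm / 1
r_11 = 6.40304 nm / 1
r_11 = 6.4030 nm

The electron orbits at approximately 6.4030 nm from the nucleus.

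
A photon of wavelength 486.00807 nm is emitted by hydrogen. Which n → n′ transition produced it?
n = 4 → n = 2

First, find the photon energy from the wavelength (hc = 1239.84 eV·nm):
E = hc/λ = 1239.84 eV·nm / 486.00807 nm = 2.5510688 eV

The energy levels of hydrogen satisfy E_n = -13.6057 / n² eV, so an emission n_i → n_f releases
ΔE = 13.6057 × (1/n_f² − 1/n_i²) eV.

Setting ΔE equal to the photon energy:
1/n_f² − 1/n_i² = 2.5510688 / 13.6057 = 0.18750000

Since 1/n_i² must be positive, we need 1/n_f² > 0.18750000, i.e. n_f ≤ 2. For each allowed n_f, solve n_i = (1/n_f² − 0.18750000)^(−1/2) and check whether it is a whole number:
  n_f = 1: 1/n_i² = 1.00000000 − 0.18750000 = 0.81250000 → n_i = 1.109  (not an integer) ✗
  n_f = 2: 1/n_i² = 0.25000000 − 0.18750000 = 0.06250000 → n_i = 4.000  → integer, n_i = 4 ✓

Only n_f = 2 gives an integer upper level, n_i = 4.

The transition is from n = 4 to n = 2 (emission).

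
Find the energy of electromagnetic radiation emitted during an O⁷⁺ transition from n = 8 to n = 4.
40.81710 eV

The energy levels are E_n = -13.6057 Z² eV / n².

Energy at n = 8: E_8 = -13.6057 × 8² / 8² = -13.60570000 eV
Energy at n = 4: E_4 = -13.6057 × 8² / 4² = -54.42280000 eV

For emission (electron falling to lower state), the photon energy is:
E_photon = E_8 - E_4 = |-13.60570000 - (-54.42280000)|
E_photon = 40.81710 eV

This energy is carried away by the emitted photon.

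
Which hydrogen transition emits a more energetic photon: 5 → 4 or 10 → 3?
10 → 3

Calculate the energy for each transition:

Transition 5 → 4:
ΔE₁ = |E_4 - E_5| = |-13.6057/4² - (-13.6057/5²)|
ΔE₁ = |-0.850356250000 - (-0.544228000000)| = 0.306128250 eV

Transition 10 → 3:
ΔE₂ = |E_3 - E_10| = |-13.6057/3² - (-13.6057/10²)|
ΔE₂ = |-1.511744444444 - (-0.136057000000)| = 1.375687444 eV

Since 1.375687444 eV > 0.306128250 eV, the transition 10 → 3 emits the more energetic photon.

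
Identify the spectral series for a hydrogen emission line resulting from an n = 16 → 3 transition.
Paschen series

The spectral series in hydrogen are named based on the final (lower) energy level:
- Lyman series: n_final = 1 (ultraviolet)
- Balmer series: n_final = 2 (visible/near-UV)
- Paschen series: n_final = 3 (infrared)
- Brackett series: n_final = 4 (infrared)
- Pfund series: n_final = 5 (far infrared)

Since this transition ends at n = 3, it belongs to the Paschen series.

For reference, this 16 → 3 line has photon energy
ΔE = 13.6057 eV × (1/3² - 1/16²) = 1.458597 eV,
corresponding to wavelength λ = hc/ΔE = 1239.84 eV·nm / 1.458597 eV = 850.02 nm in the infrared region.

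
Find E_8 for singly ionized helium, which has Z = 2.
-0.850356 eV

For hydrogen-like ions, the energy levels scale with Z²:
E_n = -13.6057 Z² / n² eV

For He⁺ (Z = 2) at n = 8:
E_8 = -13.6057 × 2² / 8²
E_8 = -13.6057 × 4 / 64
E_8 = -54.4228 / 64
E_8 = -0.850356 eV

The energy is 4 times more negative than hydrogen at the same n due to the stronger nuclear charge.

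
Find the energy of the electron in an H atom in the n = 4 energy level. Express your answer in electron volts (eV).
-0.85 eV

The energy levels of a hydrogen-like atom are given by:
E_n = -13.6057 eV / n²

For n = 4:
E_4 = -13.6057 eV / 4²
E_4 = -13.6057 eV / 16
E_4 = -0.85 eV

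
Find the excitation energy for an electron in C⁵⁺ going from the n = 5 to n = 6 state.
5.9865 eV

The energy levels of a hydrogen-like atom are E_n = -13.6057 Z² eV / n².

Energy at n = 5: E_5 = -13.6057 × 6² / 5² = -19.5922080 eV
Energy at n = 6: E_6 = -13.6057 × 6² / 6² = -13.6057000 eV

The excitation energy is the difference:
ΔE = E_6 - E_5
ΔE = -13.6057000 - (-19.5922080)
ΔE = 5.9865 eV

Since this is positive, energy must be absorbed (photon absorption).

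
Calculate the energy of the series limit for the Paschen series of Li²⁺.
13.61 eV

The series limit corresponds to the transition from n = ∞ to n = 3.
This is the highest energy (shortest wavelength) transition in the Paschen series.

E_∞ = 0 eV
E_3 = -13.6057 × 3² / 3² = -13.61 eV

Energy at series limit:
ΔE = E_∞ - E_3 = 0 - (-13.61) = 13.61 eV

This energy equals the ionization energy from the n = 3 state of Li²⁺.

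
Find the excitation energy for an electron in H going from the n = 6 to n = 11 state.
0.265 eV

The energy levels of a hydrogen-like atom are E_n = -13.6057 eV / n².

Energy at n = 6: E_6 = -13.6057 / 6² = -0.377936 eV
Energy at n = 11: E_11 = -13.6057 / 11² = -0.112444 eV

The excitation energy is the difference:
ΔE = E_11 - E_6
ΔE = -0.112444 - (-0.377936)
ΔE = 0.265 eV

Since this is positive, energy must be absorbed (photon absorption).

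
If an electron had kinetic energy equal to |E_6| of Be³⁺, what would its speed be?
1.45846e+06 m/s (or 0.486490% of c)

The binding energy at n = 6 for Be³⁺ is:
E_6 = -13.6057 × 4²/6² = -6.04697778 eV
|E_6| = 6.04697778 eV

Convert to Joules:
KE = 6.04697778 eV × (1.602177 × 10⁻¹⁹ J/eV) = 9.6883287e-19 J

Using KE = ½mv²:
v = √(2·KE/m_e)
v = √(2 × 9.6883287e-19 J / 9.10938 × 10⁻³¹ kg)
v = 1.45846e+06 m/s

This is approximately 0.486490% the speed of light.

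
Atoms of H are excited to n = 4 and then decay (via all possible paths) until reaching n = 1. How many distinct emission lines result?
6

The electron can occupy levels n = 1, 2, ..., 4 during de-excitation — that is m = 4 - 1 + 1 = 4 distinct levels.

The number of distinct spectral lines equals the number of ways to choose 2 of these m levels (each pair gives one possible emission transition):

Number of lines = m(m-1)/2 = 4×3/2 = 6

These correspond to all possible transitions between the 4 levels:
4 → 3, 4 → 2, 4 → 1, 3 → 2, 3 → 1, 2 → 1

Each transition produces a photon with a unique energy (and thus wavelength). This count does not depend on Z.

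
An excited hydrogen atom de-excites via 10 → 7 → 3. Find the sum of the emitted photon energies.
1.376 eV

The energy levels of hydrogen are E_n = -13.6057 / n² eV.

First transition (10 → 7):
ΔE₁ = |E_7 - E_10|
ΔE₁ = |-0.277667347 - (-0.136057000)| = 0.141610 eV

Second transition (7 → 3):
ΔE₂ = |E_3 - E_7|
ΔE₂ = |-1.511744444 - (-0.277667347)| = 1.234077 eV

Total energy released:
E_total = ΔE₁ + ΔE₂ = 0.141610 + 1.234077 = 1.376 eV

Note: This equals the direct transition 10 → 3: 1.376 eV ✓
Energy is conserved regardless of the path taken.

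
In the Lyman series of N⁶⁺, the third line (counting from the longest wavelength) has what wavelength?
1.98 nm

The lines of a series are numbered from the longest wavelength (smallest ΔE) outward; the third line is the transition from n = n_f + 3 to n_f.
The Lyman series has all transitions ending at n_f = 1.

For N⁶⁺ (Z = 7), the third line (γ-line) is the jump from n = 4 to n = 1:
E_4 = -13.6057 × 7² / 4² = -41.6675 eV
E_1 = -13.6057 × 7² / 1² = -666.6793 eV
ΔE = E_4 - E_1 = 625.0118 eV

λ = hc/E = 1239.84 eV·nm / 625.0118 eV
λ = 1.98 nm

This is the γ-line of the Lyman series in N⁶⁺.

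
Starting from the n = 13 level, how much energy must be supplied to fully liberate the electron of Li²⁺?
0.725 eV

The ionization energy is the energy needed to remove the electron completely (n → ∞).

For a hydrogen-like ion with Z = 3, E_n = -13.6057 Z² / n² eV.

At n = 13: E_13 = -13.6057 × 3² / 13² = -0.724564 eV
At n = ∞: E_∞ = 0 eV

Ionization energy = E_∞ - E_13 = 0 - (-0.724564) = 0.724564 eV
Ionization energy ≈ 0.725 eV

This is also called the binding energy of the electron in state n = 13.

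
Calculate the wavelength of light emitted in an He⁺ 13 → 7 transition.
1572.12 nm

First, find the transition energy using E_n = -13.6057 Z² / n² eV:
E_13 = -13.6057 × 2² / 13² = -0.32202840 eV
E_7 = -13.6057 × 2² / 7² = -1.11066939 eV

Photon energy: |ΔE| = |E_7 - E_13| = 0.78864099 eV

Convert to wavelength using E = hc/λ with hc = 1239.84 eV·nm:
λ = hc/E = 1239.84 eV·nm / 0.78864099 eV
λ = 1572.12 nm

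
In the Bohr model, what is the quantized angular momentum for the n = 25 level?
2.636e-33 J·s (or 25ℏ)

In the Bohr model, angular momentum is quantized:
L = nℏ

where ℏ = h/(2π) = 1.05457e-34 J·s

For n = 25:
L = 25 × 1.05457e-34 J·s
L = 2.636e-33 J·s

This can also be written as L = 25ℏ.
The angular momentum is an integer multiple of the reduced Planck constant.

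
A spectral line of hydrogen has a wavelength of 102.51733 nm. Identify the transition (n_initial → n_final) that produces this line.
n = 3 → n = 1

First, find the photon energy from the wavelength (hc = 1239.84 eV·nm):
E = hc/λ = 1239.84 eV·nm / 102.51733 nm = 12.093955 eV

The energy levels of hydrogen satisfy E_n = -13.6057 / n² eV, so an emission n_i → n_f releases
ΔE = 13.6057 × (1/n_f² − 1/n_i²) eV.

Setting ΔE equal to the photon energy:
1/n_f² − 1/n_i² = 12.093955 / 13.6057 = 0.88888885

Since 1/n_i² must be positive, we need 1/n_f² > 0.88888885, i.e. n_f ≤ 1. For each allowed n_f, solve n_i = (1/n_f² − 0.88888885)^(−1/2) and check whether it is a whole number:
  n_f = 1: 1/n_i² = 1.00000000 − 0.88888885 = 0.11111115 → n_i = 3.000  → integer, n_i = 3 ✓

Only n_f = 1 gives an integer upper level, n_i = 3.

The transition is from n = 3 to n = 1 (emission).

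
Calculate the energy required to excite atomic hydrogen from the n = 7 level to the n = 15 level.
0.217 eV

The energy levels of a hydrogen-like atom are E_n = -13.6057 eV / n².

Energy at n = 7: E_7 = -13.6057 / 7² = -0.277667 eV
Energy at n = 15: E_15 = -13.6057 / 15² = -0.060470 eV

The excitation energy is the difference:
ΔE = E_15 - E_7
ΔE = -0.060470 - (-0.277667)
ΔE = 0.217 eV

Since this is positive, energy must be absorbed (photon absorption).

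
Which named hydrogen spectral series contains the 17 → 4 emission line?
Brackett series

The spectral series in hydrogen are named based on the final (lower) energy level:
- Lyman series: n_final = 1 (ultraviolet)
- Balmer series: n_final = 2 (visible/near-UV)
- Paschen series: n_final = 3 (infrared)
- Brackett series: n_final = 4 (infrared)
- Pfund series: n_final = 5 (far infrared)

Since this transition ends at n = 4, it belongs to the Brackett series.

For reference, this 17 → 4 line has photon energy
ΔE = 13.6057 eV × (1/4² - 1/17²) = 0.8032777033 eV,
corresponding to wavelength λ = hc/ΔE = 1239.84 eV·nm / 0.8032777033 eV = 1543.4762 nm in the infrared region.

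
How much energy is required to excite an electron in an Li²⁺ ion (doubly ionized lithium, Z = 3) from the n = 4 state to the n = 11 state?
6.64121 eV

The energy levels of a hydrogen-like atom are E_n = -13.6057 Z² eV / n².

Energy at n = 4: E_4 = -13.6057 × 3² / 4² = -7.65320625 eV
Energy at n = 11: E_11 = -13.6057 × 3² / 11² = -1.01199421 eV

The excitation energy is the difference:
ΔE = E_11 - E_4
ΔE = -1.01199421 - (-7.65320625)
ΔE = 6.64121 eV

Since this is positive, energy must be absorbed (photon absorption).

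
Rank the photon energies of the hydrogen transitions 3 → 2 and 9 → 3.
3 → 2

Calculate the energy for each transition:

Transition 3 → 2:
ΔE₁ = |E_2 - E_3| = |-13.6057/2² - (-13.6057/3²)|
ΔE₁ = |-3.40142500000 - (-1.51174444444)| = 1.88968056 eV

Transition 9 → 3:
ΔE₂ = |E_3 - E_9| = |-13.6057/3² - (-13.6057/9²)|
ΔE₂ = |-1.51174444444 - (-0.16797160494)| = 1.34377284 eV

Since 1.88968056 eV > 1.34377284 eV, the transition 3 → 2 emits the more energetic photon.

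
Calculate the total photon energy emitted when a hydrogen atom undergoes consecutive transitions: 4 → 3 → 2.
2.55107 eV

The energy levels of hydrogen are E_n = -13.6057 / n² eV.

First transition (4 → 3):
ΔE₁ = |E_3 - E_4|
ΔE₁ = |-1.51174444444 - (-0.85035625000)| = 0.66138819 eV

Second transition (3 → 2):
ΔE₂ = |E_2 - E_3|
ΔE₂ = |-3.40142500000 - (-1.51174444444)| = 1.88968056 eV

Total energy released:
E_total = ΔE₁ + ΔE₂ = 0.66138819 + 1.88968056 = 2.55107 eV

Note: This equals the direct transition 4 → 2: 2.55107 eV ✓
Energy is conserved regardless of the path taken.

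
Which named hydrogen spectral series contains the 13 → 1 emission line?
Lyman series

The spectral series in hydrogen are named based on the final (lower) energy level:
- Lyman series: n_final = 1 (ultraviolet)
- Balmer series: n_final = 2 (visible/near-UV)
- Paschen series: n_final = 3 (infrared)
- Brackett series: n_final = 4 (infrared)
- Pfund series: n_final = 5 (far infrared)

Since this transition ends at n = 1, it belongs to the Lyman series.

For reference, this 13 → 1 line has photon energy
ΔE = 13.6057 eV × (1/1² - 1/13²) = 13.5251929 eV,
corresponding to wavelength λ = hc/ΔE = 1239.84 eV·nm / 13.5251929 eV = 91.66893 nm in the ultraviolet region.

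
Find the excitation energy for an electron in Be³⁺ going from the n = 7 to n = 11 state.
2.644 eV

The energy levels of a hydrogen-like atom are E_n = -13.6057 Z² eV / n².

Energy at n = 7: E_7 = -13.6057 × 4² / 7² = -4.442678 eV
Energy at n = 11: E_11 = -13.6057 × 4² / 11² = -1.799101 eV

The excitation energy is the difference:
ΔE = E_11 - E_7
ΔE = -1.799101 - (-4.442678)
ΔE = 2.644 eV

Since this is positive, energy must be absorbed (photon absorption).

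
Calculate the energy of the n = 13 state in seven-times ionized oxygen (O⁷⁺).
-5.152 eV

For hydrogen-like ions, the energy levels scale with Z²:
E_n = -13.6057 Z² / n² eV

For O⁷⁺ (Z = 8) at n = 13:
E_13 = -13.6057 × 8² / 13²
E_13 = -13.6057 × 64 / 169
E_13 = -870.7648 / 169
E_13 = -5.152 eV

The energy is 64 times more negative than hydrogen at the same n due to the stronger nuclear charge.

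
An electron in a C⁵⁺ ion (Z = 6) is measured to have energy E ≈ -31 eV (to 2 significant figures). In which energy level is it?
n = 4

The exact energy levels follow E_n = -13.6057 Z² / n² eV with Z = 6.

The measured value (-31 eV) is reported to only 2 significant figures, so we must test candidate n values and see which one matches to that precision.

Candidate energies:
  n = 2:  E = -13.6057 × 6² / 2² = -122.45130 eV
  n = 3:  E = -13.6057 × 6² / 3² = -54.42280 eV
  n = 4:  E = -13.6057 × 6² / 4² = -30.61283 eV  ← matches
  n = 5:  E = -13.6057 × 6² / 5² = -19.59221 eV
  n = 6:  E = -13.6057 × 6² / 6² = -13.60570 eV

Checking against the measurement of -31 eV (2 sig figs), only n = 4 agrees:
E_4 = -30.61283 eV, which rounds to -31 eV ✓

Therefore n = 4.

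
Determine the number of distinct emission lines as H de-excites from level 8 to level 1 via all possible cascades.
28

The electron can occupy levels n = 1, 2, ..., 8 during de-excitation — that is m = 8 - 1 + 1 = 8 distinct levels.

The number of distinct spectral lines equals the number of ways to choose 2 of these m levels (each pair gives one possible emission transition):

Number of lines = m(m-1)/2 = 8×7/2 = 28

These correspond to all possible transitions between the 8 levels:
8 → 7, 8 → 6, 8 → 5, 8 → 4, 8 → 3, 8 → 2, 8 → 1, 7 → 6...

Each transition produces a photon with a unique energy (and thus wavelength). This count does not depend on Z.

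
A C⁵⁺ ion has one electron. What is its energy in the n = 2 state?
-122.45 eV

For hydrogen-like ions, the energy levels scale with Z²:
E_n = -13.6057 Z² / n² eV

For C⁵⁺ (Z = 6) at n = 2:
E_2 = -13.6057 × 6² / 2²
E_2 = -13.6057 × 36 / 4
E_2 = -489.8052 / 4
E_2 = -122.45 eV

The energy is 36 times more negative than hydrogen at the same n due to the stronger nuclear charge.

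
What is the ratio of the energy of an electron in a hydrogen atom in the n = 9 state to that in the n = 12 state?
1.77778

Using E_n = -13.6057 Z² / n² eV with Z = 1:

E_9 = -13.6057 / 9² = -13.6057 / 81 = -0.16797160494 eV
E_12 = -13.6057 / 12² = -13.6057 / 144 = -0.09448402778 eV

The ratio is:
E_9/E_12 = (-0.16797160494) / (-0.09448402778)
E_9/E_12 = (-13.6057/81) / (-13.6057/144)
E_9/E_12 = 144/81
E_9/E_12 = 1.77778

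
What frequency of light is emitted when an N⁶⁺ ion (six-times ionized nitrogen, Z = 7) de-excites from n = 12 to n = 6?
3.35838e+15 Hz

First, find the transition energy:
E_12 = -13.6057 × 7² / 12² = -4.6297174 eV
E_6 = -13.6057 × 7² / 6² = -18.5188694 eV
|ΔE| = |E_6 - E_12| = 13.8891520 eV

Convert to Joules: E = 13.8891520 eV × (1.602177 × 10⁻¹⁹ J/eV) = 2.2252880e-18 J

Using E = hf:
f = E/h = 2.2252880e-18 J / (6.62607 × 10⁻³⁴ J·s)
f = 3.35838e+15 Hz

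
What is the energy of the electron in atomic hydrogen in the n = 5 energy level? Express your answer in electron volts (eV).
-0.544 eV

The energy levels of a hydrogen-like atom are given by:
E_n = -13.6057 eV / n²

For n = 5:
E_5 = -13.6057 eV / 5²
E_5 = -13.6057 eV / 25
E_5 = -0.544 eV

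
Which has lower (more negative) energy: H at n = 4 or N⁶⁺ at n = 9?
N⁶⁺ at n = 9 (E = -8.2306 eV)

Using E_n = -13.6057 Z² / n² eV:

H (Z = 1) at n = 4:
E = -13.6057 × 1² / 4² = -13.6057 × 1 / 16 = -0.8503563 eV

N⁶⁺ (Z = 7) at n = 9:
E = -13.6057 × 7² / 9² = -13.6057 × 49 / 81 = -8.2306086 eV

Since -8.2306086 eV < -0.8503563 eV,
N⁶⁺ at n = 9 is more tightly bound (requires more energy to ionize).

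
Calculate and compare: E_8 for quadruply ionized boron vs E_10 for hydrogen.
B⁴⁺ at n = 8 (E = -5.3147 eV)

Using E_n = -13.6057 Z² / n² eV:

B⁴⁺ (Z = 5) at n = 8:
E = -13.6057 × 5² / 8² = -13.6057 × 25 / 64 = -5.3147266 eV

H (Z = 1) at n = 10:
E = -13.6057 × 1² / 10² = -13.6057 × 1 / 100 = -0.1360570 eV

Since -5.3147266 eV < -0.1360570 eV,
B⁴⁺ at n = 8 is more tightly bound (requires more energy to ionize).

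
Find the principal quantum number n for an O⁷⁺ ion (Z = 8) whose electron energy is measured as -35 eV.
n = 5

The exact energy levels follow E_n = -13.6057 Z² / n² eV with Z = 8.

The measured value (-35 eV) is reported to only 2 significant figures, so we must test candidate n values and see which one matches to that precision.

Candidate energies:
  n = 3:  E = -13.6057 × 8² / 3² = -96.75164 eV
  n = 4:  E = -13.6057 × 8² / 4² = -54.42280 eV
  n = 5:  E = -13.6057 × 8² / 5² = -34.83059 eV  ← matches
  n = 6:  E = -13.6057 × 8² / 6² = -24.18791 eV
  n = 7:  E = -13.6057 × 8² / 7² = -17.77071 eV

Checking against the measurement of -35 eV (2 sig figs), only n = 5 agrees:
E_5 = -34.83059 eV, which rounds to -35 eV ✓

Therefore n = 5.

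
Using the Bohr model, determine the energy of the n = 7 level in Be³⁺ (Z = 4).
-4.443 eV

For hydrogen-like ions, the energy levels scale with Z²:
E_n = -13.6057 Z² / n² eV

For Be³⁺ (Z = 4) at n = 7:
E_7 = -13.6057 × 4² / 7²
E_7 = -13.6057 × 16 / 49
E_7 = -217.6912 / 49
E_7 = -4.443 eV

The energy is 16 times more negative than hydrogen at the same n due to the stronger nuclear charge.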